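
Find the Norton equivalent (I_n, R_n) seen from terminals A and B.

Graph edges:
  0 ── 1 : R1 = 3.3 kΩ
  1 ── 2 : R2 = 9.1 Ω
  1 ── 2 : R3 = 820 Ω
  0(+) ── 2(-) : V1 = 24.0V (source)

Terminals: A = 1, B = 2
Find the Thévenin equivalent first; then I_n = V_th/R_th and R_n = R_th.
Step 1 — V_th is the open-circuit voltage V_A - V_B (nothing connected across the terminals).
Nodal analysis, taking node 2 as the 0 V reference.
Source V1 fixes V_0 = 24 V.
KCL at each unknown node (sum of currents leaving = 0; resistances in Ω):
  Node 1: (V_1 - 24)/3300 + (V_1 - 0)/9.1 + (V_1 - 0)/820 = 0
Collecting terms: 0.1114 × V_1 = 0.007273  =>  V_1 = 0.06528 V
V_th = V_1 - V_2 = 0.06528 - 0 = 0.06528 V
Step 2 — R_th: zero the source — replace V1 by a short circuit (node 2 merges into node 0) — and find the resistance seen between A (node 1) and B (node 0).
Reduce the network between node 1 (A) and node 0 (B) by series/parallel combination:
  Rp1 = R1 ‖ R2 ‖ R3 (parallel, all between nodes 0 and 1) = 1/(1/3300 + 1/9.1 + 1/820) = 8.976 Ω
R_th = 8.976 Ω
I_n = V_th/R_th = 0.06528/8.976 = 0.007273 A, and R_n = R_th = 8.976 Ω

Final answer: I_n = 0.007273 A, R_n = 8.976 Ω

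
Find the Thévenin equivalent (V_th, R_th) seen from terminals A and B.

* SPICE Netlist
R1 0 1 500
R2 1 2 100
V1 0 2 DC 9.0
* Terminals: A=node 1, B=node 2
Step 1 — V_th is the open-circuit voltage V_A - V_B (nothing connected across the terminals).
Nodal analysis, taking node 2 as the 0 V reference.
Source V1 fixes V_0 = 9 V.
KCL at each unknown node (sum of currents leaving = 0; resistances in Ω):
  Node 1: (V_1 - 9)/500 + (V_1 - 0)/100 = 0
Collecting terms: 0.012 × V_1 = 0.018  =>  V_1 = 1.5 V
V_th = V_1 - V_2 = 1.5 - 0 = 1.5 V
Step 2 — R_th: zero the source — replace V1 by a short circuit (node 2 merges into node 0) — and find the resistance seen between A (node 1) and B (node 0).
Reduce the network between node 1 (A) and node 0 (B) by series/parallel combination:
  Rp1 = R1 ‖ R2 (parallel, both between nodes 0 and 1) = 1/(1/500 + 1/100) = 83.33 Ω
R_th = 83.33 Ω

Final answer: V_th = 1.5 V, R_th = 83.33 Ω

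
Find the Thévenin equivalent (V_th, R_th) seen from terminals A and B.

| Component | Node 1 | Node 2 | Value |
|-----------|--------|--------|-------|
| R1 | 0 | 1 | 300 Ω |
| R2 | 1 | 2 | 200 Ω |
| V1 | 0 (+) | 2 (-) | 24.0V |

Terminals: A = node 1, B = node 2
Step 1 — V_th is the open-circuit voltage V_A - V_B (nothing connected across the terminals).
Nodal analysis, taking node 2 as the 0 V reference.
Source V1 fixes V_0 = 24 V.
KCL at each unknown node (sum of currents leaving = 0; resistances in Ω):
  Node 1: (V_1 - 24)/300 + (V_1 - 0)/200 = 0
Collecting terms: 0.008333 × V_1 = 0.08  =>  V_1 = 9.6 V
V_th = V_1 - V_2 = 9.6 - 0 = 9.6 V
Step 2 — R_th: zero the source — replace V1 by a short circuit (node 2 merges into node 0) — and find the resistance seen between A (node 1) and B (node 0).
Reduce the network between node 1 (A) and node 0 (B) by series/parallel combination:
  Rp1 = R1 ‖ R2 (parallel, both between nodes 0 and 1) = 1/(1/300 + 1/200) = 120 Ω
R_th = 120 Ω

Final answer: V_th = 9.6 V, R_th = 120 Ω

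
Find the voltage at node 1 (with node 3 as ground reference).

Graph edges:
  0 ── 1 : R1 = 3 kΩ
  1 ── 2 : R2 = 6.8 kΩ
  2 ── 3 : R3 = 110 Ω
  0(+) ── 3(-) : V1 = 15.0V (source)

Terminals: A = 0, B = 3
Nodal analysis, taking node 3 as the 0 V reference.
Source V1 fixes V_0 = 15 V.
KCL at each unknown node (sum of currents leaving = 0; resistances in Ω):
  Node 1: (V_1 - 15)/3000 + (V_1 - V_2)/6800 = 0
  Node 2: (V_2 - V_1)/6800 + (V_2 - 0)/110 = 0
Collecting terms (coefficients in siemens):
  0.0004804·V_1 - 0.0001471·V_2 = 0.005
  0.009238·V_2 - 0.0001471·V_1 = 0
Determinant D = (0.0004804)(0.009238) - (-0.0001471)(-0.0001471) = 0.000004416
V_1 = [(0.005)(0.009238) - (-0.0001471)(0)]/D = 10.46 V
V_2 = [(0.0004804)(0) - (0.005)(-0.0001471)]/D = 0.1665 V
The requested potential is V_1 = 10.46 V.

Final answer: V_1 = 10.46 V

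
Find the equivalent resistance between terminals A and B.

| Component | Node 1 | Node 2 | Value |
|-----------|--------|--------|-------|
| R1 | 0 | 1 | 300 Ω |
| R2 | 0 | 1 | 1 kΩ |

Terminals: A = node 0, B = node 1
Reduce the network between node 0 (A) and node 1 (B) by series/parallel combination:
  Rp1 = R1 ‖ R2 (parallel, both between nodes 0 and 1) = 1/(1/300 + 1/1000) = 230.8 Ω
R_eq = 230.8 Ω

Final answer: 230.8 Ω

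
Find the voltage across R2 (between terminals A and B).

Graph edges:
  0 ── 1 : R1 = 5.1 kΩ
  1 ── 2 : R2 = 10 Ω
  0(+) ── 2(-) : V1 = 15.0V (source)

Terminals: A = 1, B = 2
R1 and R2 are in series across V1 (node 0 → node 1 → node 2), and the output A–B is taken across R2, so this is a voltage divider.
Series current: I = V1/(R1 + R2) = 15/(5100 + 10) = 15/5110 = 0.002935 A
V_R2 = I × R2 = V1 × R2/(R1 + R2) = 15 × 10/5110 = 0.02935 V

Final answer: 0.02935 V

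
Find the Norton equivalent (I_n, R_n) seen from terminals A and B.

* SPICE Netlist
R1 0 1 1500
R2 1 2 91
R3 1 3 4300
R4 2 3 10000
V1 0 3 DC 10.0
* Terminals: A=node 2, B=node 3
Find the Thévenin equivalent first; then I_n = V_th/R_th and R_n = R_th.
Step 1 — V_th is the open-circuit voltage V_A - V_B (nothing connected across the terminals).
Nodal analysis, taking node 3 as the 0 V reference.
Source V1 fixes V_0 = 10 V.
KCL at each unknown node (sum of currents leaving = 0; resistances in Ω):
  Node 1: (V_1 - 10)/1500 + (V_1 - V_2)/91 + (V_1 - 0)/4300 = 0
  Node 2: (V_2 - V_1)/91 + (V_2 - 0)/10000 = 0
Collecting terms (coefficients in siemens):
  0.01189·V_1 - 0.01099·V_2 = 0.006667
  0.01109·V_2 - 0.01099·V_1 = 0
Determinant D = (0.01189)(0.01109) - (-0.01099)(-0.01099) = 0.00001107
V_1 = [(0.006667)(0.01109) - (-0.01099)(0)]/D = 6.678 V
V_2 = [(0.01189)(0) - (0.006667)(-0.01099)]/D = 6.618 V
V_th = V_2 - V_3 = 6.618 - 0 = 6.618 V
Step 2 — R_th: zero the source — replace V1 by a short circuit (node 3 merges into node 0) — and find the resistance seen between A (node 2) and B (node 0).
Reduce the network between node 2 (A) and node 0 (B) by series/parallel combination:
  Rp1 = R1 ‖ R3 (parallel, both between nodes 0 and 1) = 1/(1/1500 + 1/4300) = 1112 Ω
  Rs1 = R2 + Rp1 (series, joined only at node 1) = 91 + 1112 = 1203 Ω
  Rp2 = R4 ‖ Rs1 (parallel, both between nodes 0 and 2) = 1/(1/10000 + 1/1203) = 1074 Ω
R_th = 1.074 kΩ
I_n = V_th/R_th = 6.618/1074 = 0.006162 A, and R_n = R_th = 1.074 kΩ

Final answer: I_n = 0.006162 A, R_n = 1.074 kΩ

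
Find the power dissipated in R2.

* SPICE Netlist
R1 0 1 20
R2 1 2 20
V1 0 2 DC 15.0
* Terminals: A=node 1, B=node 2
Nodal analysis, taking node 2 as the 0 V reference.
Source V1 fixes V_0 = 15 V.
KCL at each unknown node (sum of currents leaving = 0; resistances in Ω):
  Node 1: (V_1 - 15)/20 + (V_1 - 0)/20 = 0
Collecting terms: 0.1 × V_1 = 0.75  =>  V_1 = 7.5 V
I_R2 = (V_1 - V_2)/R2 = (7.5 - 0)/20 = 0.375 A
P_R2 = I_R2² × R2 = (0.375)² × 20 = 2.812 W

Final answer: 2.812 W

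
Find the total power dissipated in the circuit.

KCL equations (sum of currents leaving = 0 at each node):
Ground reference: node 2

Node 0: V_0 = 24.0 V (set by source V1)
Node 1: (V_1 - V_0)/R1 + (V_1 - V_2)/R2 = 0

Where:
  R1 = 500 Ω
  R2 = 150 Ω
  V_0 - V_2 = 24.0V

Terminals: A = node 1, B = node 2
Nodal analysis, taking node 2 as the 0 V reference.
Source V1 fixes V_0 = 24 V.
KCL at each unknown node (sum of currents leaving = 0; resistances in Ω):
  Node 1: (V_1 - 24)/500 + (V_1 - 0)/150 = 0
Collecting terms: 0.008667 × V_1 = 0.048  =>  V_1 = 5.538 V
Power in each resistor, P = (ΔV)²/R:
  P_R1 = (24 - 5.538)²/500 = 0.6817 W
  P_R2 = (5.538 - 0)²/150 = 0.2045 W
P_total = P_R1 + P_R2 = 0.8862 W

Final answer: 0.8862 W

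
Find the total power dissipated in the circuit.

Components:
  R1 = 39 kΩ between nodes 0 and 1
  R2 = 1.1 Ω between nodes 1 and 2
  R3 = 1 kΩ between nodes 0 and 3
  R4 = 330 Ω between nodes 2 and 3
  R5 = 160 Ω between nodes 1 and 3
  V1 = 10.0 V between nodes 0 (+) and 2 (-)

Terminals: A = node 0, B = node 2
Nodal analysis, taking node 2 as the 0 V reference.
Source V1 fixes V_0 = 10 V.
KCL at each unknown node (sum of currents leaving = 0; resistances in Ω):
  Node 1: (V_1 - 10)/39000 + (V_1 - 0)/1.1 + (V_1 - V_3)/160 = 0
  Node 3: (V_3 - 10)/1000 + (V_3 - 0)/330 + (V_3 - V_1)/160 = 0
Collecting terms (coefficients in siemens):
  0.9154·V_1 - 0.00625·V_3 = 0.0002564
  0.01028·V_3 - 0.00625·V_1 = 0.01
Determinant D = (0.9154)(0.01028) - (-0.00625)(-0.00625) = 0.009371
V_1 = [(0.0002564)(0.01028) - (-0.00625)(0.01)]/D = 0.006951 V
V_3 = [(0.9154)(0.01) - (0.0002564)(-0.00625)]/D = 0.977 V
Power in each resistor, P = (ΔV)²/R:
  P_R1 = (10 - 0.006951)²/39000 = 0.002561 W
  P_R2 = (0.006951 - 0)²/1.1 = 0.00004392 W
  P_R3 = (10 - 0.977)²/1000 = 0.08142 W
  P_R4 = (0 - 0.977)²/330 = 0.002892 W
  P_R5 = (0.006951 - 0.977)²/160 = 0.005881 W
P_total = P_R1 + P_R2 + P_R3 + P_R4 + P_R5 = 0.09279 W

Final answer: 0.09279 W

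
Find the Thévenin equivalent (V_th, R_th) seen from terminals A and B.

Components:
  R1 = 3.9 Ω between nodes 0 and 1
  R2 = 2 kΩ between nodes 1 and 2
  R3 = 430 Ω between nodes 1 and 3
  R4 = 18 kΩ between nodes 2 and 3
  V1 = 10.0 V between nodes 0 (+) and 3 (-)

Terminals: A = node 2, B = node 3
Step 1 — V_th is the open-circuit voltage V_A - V_B (nothing connected across the terminals).
Nodal analysis, taking node 3 as the 0 V reference.
Source V1 fixes V_0 = 10 V.
KCL at each unknown node (sum of currents leaving = 0; resistances in Ω):
  Node 1: (V_1 - 10)/3.9 + (V_1 - V_2)/2000 + (V_1 - 0)/430 = 0
  Node 2: (V_2 - V_1)/2000 + (V_2 - 0)/18000 = 0
Collecting terms (coefficients in siemens):
  0.2592·V_1 - 0.0005·V_2 = 2.564
  0.0005556·V_2 - 0.0005·V_1 = 0
Determinant D = (0.2592)(0.0005556) - (-0.0005)(-0.0005) = 0.0001438
V_1 = [(2.564)(0.0005556) - (-0.0005)(0)]/D = 9.908 V
V_2 = [(0.2592)(0) - (2.564)(-0.0005)]/D = 8.917 V
V_th = V_2 - V_3 = 8.917 - 0 = 8.917 V
Step 2 — R_th: zero the source — replace V1 by a short circuit (node 3 merges into node 0) — and find the resistance seen between A (node 2) and B (node 0).
Reduce the network between node 2 (A) and node 0 (B) by series/parallel combination:
  Rp1 = R1 ‖ R3 (parallel, both between nodes 0 and 1) = 1/(1/3.9 + 1/430) = 3.865 Ω
  Rs1 = R2 + Rp1 (series, joined only at node 1) = 2000 + 3.865 = 2004 Ω
  Rp2 = R4 ‖ Rs1 (parallel, both between nodes 0 and 2) = 1/(1/18000 + 1/2004) = 1803 Ω
R_th = 1.803 kΩ

Final answer: V_th = 8.917 V, R_th = 1.803 kΩ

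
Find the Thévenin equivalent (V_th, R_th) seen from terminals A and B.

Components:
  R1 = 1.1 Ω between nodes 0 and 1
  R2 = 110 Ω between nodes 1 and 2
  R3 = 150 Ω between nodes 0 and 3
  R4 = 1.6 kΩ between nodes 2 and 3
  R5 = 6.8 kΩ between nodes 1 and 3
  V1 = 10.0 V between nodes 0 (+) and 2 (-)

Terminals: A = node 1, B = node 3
Step 1 — V_th is the open-circuit voltage V_A - V_B (nothing connected across the terminals).
Nodal analysis, taking node 2 as the 0 V reference.
Source V1 fixes V_0 = 10 V.
KCL at each unknown node (sum of currents leaving = 0; resistances in Ω):
  Node 1: (V_1 - 10)/1.1 + (V_1 - 0)/110 + (V_1 - V_3)/6800 = 0
  Node 3: (V_3 - 10)/150 + (V_3 - 0)/1600 + (V_3 - V_1)/6800 = 0
Collecting terms (coefficients in siemens):
  0.9183·V_1 - 0.0001471·V_3 = 9.091
  0.007439·V_3 - 0.0001471·V_1 = 0.06667
Determinant D = (0.9183)(0.007439) - (-0.0001471)(-0.0001471) = 0.006831
V_1 = [(9.091)(0.007439) - (-0.0001471)(0.06667)]/D = 9.901 V
V_3 = [(0.9183)(0.06667) - (9.091)(-0.0001471)]/D = 9.158 V
V_th = V_1 - V_3 = 9.901 - 9.158 = 0.743 V
Step 2 — R_th: zero the source — replace V1 by a short circuit (node 2 merges into node 0) — and find the resistance seen between A (node 1) and B (node 3).
Reduce the network between node 1 (A) and node 3 (B) by series/parallel combination:
  Rp1 = R1 ‖ R2 (parallel, both between nodes 0 and 1) = 1/(1/1.1 + 1/110) = 1.089 Ω
  Rp2 = R3 ‖ R4 (parallel, both between nodes 0 and 3) = 1/(1/150 + 1/1600) = 137.1 Ω
  Rs1 = Rp1 + Rp2 (series, joined only at node 0) = 1.089 + 137.1 = 138.2 Ω
  Rp3 = R5 ‖ Rs1 (parallel, both between nodes 1 and 3) = 1/(1/6800 + 1/138.2) = 135.5 Ω
R_th = 135.5 Ω

Final answer: V_th = 0.743 V, R_th = 135.5 Ω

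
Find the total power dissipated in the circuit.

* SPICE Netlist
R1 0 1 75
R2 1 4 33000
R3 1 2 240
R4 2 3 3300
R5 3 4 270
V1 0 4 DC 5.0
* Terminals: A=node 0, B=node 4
Nodal analysis, taking node 4 as the 0 V reference.
Source V1 fixes V_0 = 5 V.
KCL at each unknown node (sum of currents leaving = 0; resistances in Ω):
  Node 1: (V_1 - 5)/75 + (V_1 - 0)/33000 + (V_1 - V_2)/240 = 0
  Node 2: (V_2 - V_1)/240 + (V_2 - V_3)/3300 = 0
  Node 3: (V_3 - V_2)/3300 + (V_3 - 0)/270 = 0
Collecting terms (coefficients in siemens):
  0.01753·V_1 - 0.004167·V_2 = 0.06667
  0.00447·V_2 - 0.004167·V_1 - 0.000303·V_3 = 0
  0.004007·V_3 - 0.000303·V_2 = 0
Solving these 3 simultaneous equations (Gaussian elimination) gives:
  V_1 = 4.893 V, V_2 = 4.584 V, V_3 = 0.3467 V
Power in each resistor, P = (ΔV)²/R:
  P_R1 = (5 - 4.893)²/75 = 0.0001539 W
  P_R2 = (4.893 - 0)²/33000 = 0.0007254 W
  P_R3 = (4.893 - 4.584)²/240 = 0.0003958 W
  P_R4 = (4.584 - 0.3467)²/3300 = 0.005442 W
  P_R5 = (0.3467 - 0)²/270 = 0.0004452 W
P_total = P_R1 + P_R2 + P_R3 + P_R4 + P_R5 = 0.007162 W

Final answer: 0.007162 W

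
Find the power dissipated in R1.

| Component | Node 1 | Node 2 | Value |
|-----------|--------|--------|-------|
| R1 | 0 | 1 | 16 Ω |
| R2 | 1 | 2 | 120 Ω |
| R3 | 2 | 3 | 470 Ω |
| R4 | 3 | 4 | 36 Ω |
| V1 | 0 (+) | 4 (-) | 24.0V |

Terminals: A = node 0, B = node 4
Nodal analysis, taking node 4 as the 0 V reference.
Source V1 fixes V_0 = 24 V.
KCL at each unknown node (sum of currents leaving = 0; resistances in Ω):
  Node 1: (V_1 - 24)/16 + (V_1 - V_2)/120 = 0
  Node 2: (V_2 - V_1)/120 + (V_2 - V_3)/470 = 0
  Node 3: (V_3 - V_2)/470 + (V_3 - 0)/36 = 0
Collecting terms (coefficients in siemens):
  0.07083·V_1 - 0.008333·V_2 = 1.5
  0.01046·V_2 - 0.008333·V_1 - 0.002128·V_3 = 0
  0.02991·V_3 - 0.002128·V_2 = 0
Solving these 3 simultaneous equations (Gaussian elimination) gives:
  V_1 = 23.4 V, V_2 = 18.92 V, V_3 = 1.346 V
I_R1 = (V_0 - V_1)/R1 = (24 - 23.4)/16 = 0.03738 A
P_R1 = I_R1² × R1 = (0.03738)² × 16 = 0.02236 W

Final answer: 0.02236 W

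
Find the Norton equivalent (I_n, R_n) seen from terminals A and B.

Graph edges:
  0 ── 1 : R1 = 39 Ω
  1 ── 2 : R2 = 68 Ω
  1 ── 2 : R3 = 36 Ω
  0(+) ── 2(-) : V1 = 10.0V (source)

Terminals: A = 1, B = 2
Find the Thévenin equivalent first; then I_n = V_th/R_th and R_n = R_th.
Step 1 — V_th is the open-circuit voltage V_A - V_B (nothing connected across the terminals).
Nodal analysis, taking node 2 as the 0 V reference.
Source V1 fixes V_0 = 10 V.
KCL at each unknown node (sum of currents leaving = 0; resistances in Ω):
  Node 1: (V_1 - 10)/39 + (V_1 - 0)/68 + (V_1 - 0)/36 = 0
Collecting terms: 0.06812 × V_1 = 0.2564  =>  V_1 = 3.764 V
V_th = V_1 - V_2 = 3.764 - 0 = 3.764 V
Step 2 — R_th: zero the source — replace V1 by a short circuit (node 2 merges into node 0) — and find the resistance seen between A (node 1) and B (node 0).
Reduce the network between node 1 (A) and node 0 (B) by series/parallel combination:
  Rp1 = R1 ‖ R2 ‖ R3 (parallel, all between nodes 0 and 1) = 1/(1/39 + 1/68 + 1/36) = 14.68 Ω
R_th = 14.68 Ω
I_n = V_th/R_th = 3.764/14.68 = 0.2564 A, and R_n = R_th = 14.68 Ω

Final answer: I_n = 0.2564 A, R_n = 14.68 Ω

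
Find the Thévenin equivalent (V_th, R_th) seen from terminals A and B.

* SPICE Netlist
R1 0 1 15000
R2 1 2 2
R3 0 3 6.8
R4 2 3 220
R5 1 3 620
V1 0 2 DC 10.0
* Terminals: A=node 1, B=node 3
Step 1 — V_th is the open-circuit voltage V_A - V_B (nothing connected across the terminals).
Nodal analysis, taking node 2 as the 0 V reference.
Source V1 fixes V_0 = 10 V.
KCL at each unknown node (sum of currents leaving = 0; resistances in Ω):
  Node 1: (V_1 - 10)/15000 + (V_1 - 0)/2 + (V_1 - V_3)/620 = 0
  Node 3: (V_3 - 10)/6.8 + (V_3 - 0)/220 + (V_3 - V_1)/620 = 0
Collecting terms (coefficients in siemens):
  0.5017·V_1 - 0.001613·V_3 = 0.0006667
  0.1532·V_3 - 0.001613·V_1 = 1.471
Determinant D = (0.5017)(0.1532) - (-0.001613)(-0.001613) = 0.07686
V_1 = [(0.0006667)(0.1532) - (-0.001613)(1.471)]/D = 0.03219 V
V_3 = [(0.5017)(1.471) - (0.0006667)(-0.001613)]/D = 9.598 V
V_th = V_1 - V_3 = 0.03219 - 9.598 = -9.566 V
Step 2 — R_th: zero the source — replace V1 by a short circuit (node 2 merges into node 0) — and find the resistance seen between A (node 1) and B (node 3).
Reduce the network between node 1 (A) and node 3 (B) by series/parallel combination:
  Rp1 = R1 ‖ R2 (parallel, both between nodes 0 and 1) = 1/(1/15000 + 1/2) = 2 Ω
  Rp2 = R3 ‖ R4 (parallel, both between nodes 0 and 3) = 1/(1/6.8 + 1/220) = 6.596 Ω
  Rs1 = Rp1 + Rp2 (series, joined only at node 0) = 2 + 6.596 = 8.596 Ω
  Rp3 = R5 ‖ Rs1 (parallel, both between nodes 1 and 3) = 1/(1/620 + 1/8.596) = 8.478 Ω
R_th = 8.478 Ω

Final answer: V_th = -9.566 V, R_th = 8.478 Ω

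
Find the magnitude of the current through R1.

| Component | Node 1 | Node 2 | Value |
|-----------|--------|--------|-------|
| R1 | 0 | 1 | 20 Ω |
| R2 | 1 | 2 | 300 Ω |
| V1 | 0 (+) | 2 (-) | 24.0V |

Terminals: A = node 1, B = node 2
Nodal analysis, taking node 2 as the 0 V reference.
Source V1 fixes V_0 = 24 V.
KCL at each unknown node (sum of currents leaving = 0; resistances in Ω):
  Node 1: (V_1 - 24)/20 + (V_1 - 0)/300 = 0
Collecting terms: 0.05333 × V_1 = 1.2  =>  V_1 = 22.5 V
I_R1 = (V_0 - V_1)/R1 = (24 - 22.5)/20 = 0.075 A
|I_R1| = 0.075 A

Final answer: |I_R1| = 0.075 A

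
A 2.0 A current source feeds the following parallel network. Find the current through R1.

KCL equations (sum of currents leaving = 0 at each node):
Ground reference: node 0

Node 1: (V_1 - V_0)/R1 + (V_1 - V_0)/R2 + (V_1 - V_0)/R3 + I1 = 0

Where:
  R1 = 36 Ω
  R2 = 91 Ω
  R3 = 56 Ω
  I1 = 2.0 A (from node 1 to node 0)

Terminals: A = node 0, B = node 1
All resistors sit directly between nodes 0 and 1, so they are in parallel and share one voltage V; the full source current 2 A splits among them.
1/R_par = 1/36 + 1/91 + 1/56 = 0.05662 S  =>  R_par = 17.66 Ω
V = I × R_par = 2 × 17.66 = 35.32 V
I_R1 = V/R1 = 35.32/36 = 0.9811 A

Final answer: 0.9811 A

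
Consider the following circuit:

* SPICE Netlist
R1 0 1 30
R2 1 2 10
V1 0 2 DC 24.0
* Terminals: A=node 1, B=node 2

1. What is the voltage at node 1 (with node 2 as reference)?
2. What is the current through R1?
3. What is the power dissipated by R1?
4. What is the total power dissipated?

Nodal analysis, taking node 2 as the 0 V reference.
Source V1 fixes V_0 = 24 V.
KCL at each unknown node (sum of currents leaving = 0; resistances in Ω):
  Node 1: (V_1 - 24)/30 + (V_1 - 0)/10 = 0
Collecting terms: 0.1333 × V_1 = 0.8  =>  V_1 = 6 V
Part 1:
  Read off the nodal solution: V_1 = 6 V
Part 2:
  I_R1 = (V_0 - V_1)/R1 = (24 - 6)/30 = 0.6 A
  Magnitude: I_R1 = 0.6 A
Part 3:
  I_R1 = (V_0 - V_1)/R1 = (24 - 6)/30 = 0.6 A
  P_R1 = I_R1² × R1 = (0.6)² × 30 = 10.8 W
Part 4:
  Power in each resistor, P = (ΔV)²/R:
    P_R1 = (24 - 6)²/30 = 10.8 W
    P_R2 = (6 - 0)²/10 = 3.6 W
  P_total = P_R1 + P_R2 = 14.4 W

Final answers:
1. V_1 = 6 V
2. I_R1 = 0.6 A
3. P_R1 = 10.8 W
4. P_total = 14.4 W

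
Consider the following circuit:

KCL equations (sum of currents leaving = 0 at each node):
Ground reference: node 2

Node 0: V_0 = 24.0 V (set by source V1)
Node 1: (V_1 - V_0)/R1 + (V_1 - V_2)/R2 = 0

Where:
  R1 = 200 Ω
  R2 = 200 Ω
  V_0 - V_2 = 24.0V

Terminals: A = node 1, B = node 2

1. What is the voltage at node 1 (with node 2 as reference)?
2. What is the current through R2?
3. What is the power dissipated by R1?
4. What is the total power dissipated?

Nodal analysis, taking node 2 as the 0 V reference.
Source V1 fixes V_0 = 24 V.
KCL at each unknown node (sum of currents leaving = 0; resistances in Ω):
  Node 1: (V_1 - 24)/200 + (V_1 - 0)/200 = 0
Collecting terms: 0.01 × V_1 = 0.12  =>  V_1 = 12 V
Part 1:
  Read off the nodal solution: V_1 = 12 V
Part 2:
  I_R2 = (V_1 - V_2)/R2 = (12 - 0)/200 = 0.06 A
  Magnitude: I_R2 = 0.06 A
Part 3:
  I_R1 = (V_0 - V_1)/R1 = (24 - 12)/200 = 0.06 A
  P_R1 = I_R1² × R1 = (0.06)² × 200 = 0.72 W
Part 4:
  Power in each resistor, P = (ΔV)²/R:
    P_R1 = (24 - 12)²/200 = 0.72 W
    P_R2 = (12 - 0)²/200 = 0.72 W
  P_total = P_R1 + P_R2 = 1.44 W

Final answers:
1. V_1 = 12 V
2. I_R2 = 0.06 A
3. P_R1 = 0.72 W
4. P_total = 1.44 W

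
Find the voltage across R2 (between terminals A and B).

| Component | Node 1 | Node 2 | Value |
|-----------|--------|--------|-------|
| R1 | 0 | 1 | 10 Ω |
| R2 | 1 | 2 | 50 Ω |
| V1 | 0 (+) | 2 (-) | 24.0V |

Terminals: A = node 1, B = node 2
R1 and R2 are in series across V1 (node 0 → node 1 → node 2), and the output A–B is taken across R2, so this is a voltage divider.
Series current: I = V1/(R1 + R2) = 24/(10 + 50) = 24/60 = 0.4 A
V_R2 = I × R2 = V1 × R2/(R1 + R2) = 24 × 50/60 = 20 V

Final answer: 20 V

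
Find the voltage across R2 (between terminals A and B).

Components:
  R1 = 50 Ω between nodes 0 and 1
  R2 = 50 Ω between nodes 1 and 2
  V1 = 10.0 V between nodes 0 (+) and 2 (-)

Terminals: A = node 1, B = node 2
R1 and R2 are in series across V1 (node 0 → node 1 → node 2), and the output A–B is taken across R2, so this is a voltage divider.
Series current: I = V1/(R1 + R2) = 10/(50 + 50) = 10/100 = 0.1 A
V_R2 = I × R2 = V1 × R2/(R1 + R2) = 10 × 50/100 = 5 V

Final answer: 5 V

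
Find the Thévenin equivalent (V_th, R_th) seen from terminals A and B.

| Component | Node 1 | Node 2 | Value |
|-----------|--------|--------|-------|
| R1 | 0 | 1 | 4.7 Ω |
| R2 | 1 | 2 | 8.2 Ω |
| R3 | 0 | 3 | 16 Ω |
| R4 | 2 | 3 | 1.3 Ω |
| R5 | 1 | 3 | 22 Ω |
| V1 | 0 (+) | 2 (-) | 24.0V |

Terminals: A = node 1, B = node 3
Step 1 — V_th is the open-circuit voltage V_A - V_B (nothing connected across the terminals).
Nodal analysis, taking node 2 as the 0 V reference.
Source V1 fixes V_0 = 24 V.
KCL at each unknown node (sum of currents leaving = 0; resistances in Ω):
  Node 1: (V_1 - 24)/4.7 + (V_1 - 0)/8.2 + (V_1 - V_3)/22 = 0
  Node 3: (V_3 - 24)/16 + (V_3 - 0)/1.3 + (V_3 - V_1)/22 = 0
Collecting terms (coefficients in siemens):
  0.3802·V_1 - 0.04545·V_3 = 5.106
  0.8772·V_3 - 0.04545·V_1 = 1.5
Determinant D = (0.3802)(0.8772) - (-0.04545)(-0.04545) = 0.3314
V_1 = [(5.106)(0.8772) - (-0.04545)(1.5)]/D = 13.72 V
V_3 = [(0.3802)(1.5) - (5.106)(-0.04545)]/D = 2.421 V
V_th = V_1 - V_3 = 13.72 - 2.421 = 11.3 V
Step 2 — R_th: zero the source — replace V1 by a short circuit (node 2 merges into node 0) — and find the resistance seen between A (node 1) and B (node 3).
Reduce the network between node 1 (A) and node 3 (B) by series/parallel combination:
  Rp1 = R1 ‖ R2 (parallel, both between nodes 0 and 1) = 1/(1/4.7 + 1/8.2) = 2.988 Ω
  Rp2 = R3 ‖ R4 (parallel, both between nodes 0 and 3) = 1/(1/16 + 1/1.3) = 1.202 Ω
  Rs1 = Rp1 + Rp2 (series, joined only at node 0) = 2.988 + 1.202 = 4.19 Ω
  Rp3 = R5 ‖ Rs1 (parallel, both between nodes 1 and 3) = 1/(1/22 + 1/4.19) = 3.52 Ω
R_th = 3.52 Ω

Final answer: V_th = 11.3 V, R_th = 3.52 Ω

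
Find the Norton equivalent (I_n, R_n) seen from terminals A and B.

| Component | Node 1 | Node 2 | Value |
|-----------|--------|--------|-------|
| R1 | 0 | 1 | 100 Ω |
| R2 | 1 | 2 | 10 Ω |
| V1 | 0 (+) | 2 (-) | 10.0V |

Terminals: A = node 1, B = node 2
Find the Thévenin equivalent first; then I_n = V_th/R_th and R_n = R_th.
Step 1 — V_th is the open-circuit voltage V_A - V_B (nothing connected across the terminals).
Nodal analysis, taking node 2 as the 0 V reference.
Source V1 fixes V_0 = 10 V.
KCL at each unknown node (sum of currents leaving = 0; resistances in Ω):
  Node 1: (V_1 - 10)/100 + (V_1 - 0)/10 = 0
Collecting terms: 0.11 × V_1 = 0.1  =>  V_1 = 0.9091 V
V_th = V_1 - V_2 = 0.9091 - 0 = 0.9091 V
Step 2 — R_th: zero the source — replace V1 by a short circuit (node 2 merges into node 0) — and find the resistance seen between A (node 1) and B (node 0).
Reduce the network between node 1 (A) and node 0 (B) by series/parallel combination:
  Rp1 = R1 ‖ R2 (parallel, both between nodes 0 and 1) = 1/(1/100 + 1/10) = 9.091 Ω
R_th = 9.091 Ω
I_n = V_th/R_th = 0.9091/9.091 = 0.1 A, and R_n = R_th = 9.091 Ω

Final answer: I_n = 0.1 A, R_n = 9.091 Ω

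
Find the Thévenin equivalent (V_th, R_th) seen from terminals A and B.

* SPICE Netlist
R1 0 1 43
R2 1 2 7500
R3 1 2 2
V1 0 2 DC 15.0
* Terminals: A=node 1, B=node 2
Step 1 — V_th is the open-circuit voltage V_A - V_B (nothing connected across the terminals).
Nodal analysis, taking node 2 as the 0 V reference.
Source V1 fixes V_0 = 15 V.
KCL at each unknown node (sum of currents leaving = 0; resistances in Ω):
  Node 1: (V_1 - 15)/43 + (V_1 - 0)/7500 + (V_1 - 0)/2 = 0
Collecting terms: 0.5234 × V_1 = 0.3488  =>  V_1 = 0.6665 V
V_th = V_1 - V_2 = 0.6665 - 0 = 0.6665 V
Step 2 — R_th: zero the source — replace V1 by a short circuit (node 2 merges into node 0) — and find the resistance seen between A (node 1) and B (node 0).
Reduce the network between node 1 (A) and node 0 (B) by series/parallel combination:
  Rp1 = R1 ‖ R2 ‖ R3 (parallel, all between nodes 0 and 1) = 1/(1/43 + 1/7500 + 1/2) = 1.911 Ω
R_th = 1.911 Ω

Final answer: V_th = 0.6665 V, R_th = 1.911 Ω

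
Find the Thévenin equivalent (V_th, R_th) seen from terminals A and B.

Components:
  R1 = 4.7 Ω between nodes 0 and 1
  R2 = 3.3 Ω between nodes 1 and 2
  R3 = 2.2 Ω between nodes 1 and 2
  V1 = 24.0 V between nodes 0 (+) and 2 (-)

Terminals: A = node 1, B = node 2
Step 1 — V_th is the open-circuit voltage V_A - V_B (nothing connected across the terminals).
Nodal analysis, taking node 2 as the 0 V reference.
Source V1 fixes V_0 = 24 V.
KCL at each unknown node (sum of currents leaving = 0; resistances in Ω):
  Node 1: (V_1 - 24)/4.7 + (V_1 - 0)/3.3 + (V_1 - 0)/2.2 = 0
Collecting terms: 0.9703 × V_1 = 5.106  =>  V_1 = 5.262 V
V_th = V_1 - V_2 = 5.262 - 0 = 5.262 V
Step 2 — R_th: zero the source — replace V1 by a short circuit (node 2 merges into node 0) — and find the resistance seen between A (node 1) and B (node 0).
Reduce the network between node 1 (A) and node 0 (B) by series/parallel combination:
  Rp1 = R1 ‖ R2 ‖ R3 (parallel, all between nodes 0 and 1) = 1/(1/4.7 + 1/3.3 + 1/2.2) = 1.031 Ω
R_th = 1.031 Ω

Final answer: V_th = 5.262 V, R_th = 1.031 Ω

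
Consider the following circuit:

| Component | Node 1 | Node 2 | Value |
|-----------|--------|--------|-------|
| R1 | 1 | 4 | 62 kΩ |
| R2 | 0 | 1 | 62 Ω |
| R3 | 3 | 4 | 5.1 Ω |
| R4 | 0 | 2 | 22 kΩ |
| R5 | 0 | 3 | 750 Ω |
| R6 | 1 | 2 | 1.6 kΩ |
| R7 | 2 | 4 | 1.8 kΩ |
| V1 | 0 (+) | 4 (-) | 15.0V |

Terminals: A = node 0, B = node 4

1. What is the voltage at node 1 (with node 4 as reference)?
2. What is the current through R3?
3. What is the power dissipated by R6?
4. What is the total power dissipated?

Nodal analysis, taking node 4 as the 0 V reference.
Source V1 fixes V_0 = 15 V.
KCL at each unknown node (sum of currents leaving = 0; resistances in Ω):
  Node 1: (V_1 - 0)/62000 + (V_1 - 15)/62 + (V_1 - V_2)/1600 = 0
  Node 2: (V_2 - 15)/22000 + (V_2 - V_1)/1600 + (V_2 - 0)/1800 = 0
  Node 3: (V_3 - 0)/5.1 + (V_3 - 15)/750 = 0
Collecting terms (coefficients in siemens):
  0.01677·V_1 - 0.000625·V_2 = 0.2419
  0.001226·V_2 - 0.000625·V_1 = 0.0006818
  0.1974·V_3 = 0.02
Solving these 3 simultaneous equations (Gaussian elimination) gives:
  V_1 = 14.73 V, V_2 = 8.064 V, V_3 = 0.1013 V
Part 1:
  Read off the nodal solution: V_1 = 14.73 V
Part 2:
  I_R3 = (V_3 - V_4)/R3 = (0.1013 - 0)/5.1 = 0.01986 A
  Magnitude: I_R3 = 0.01986 A
Part 3:
  I_R6 = (V_1 - V_2)/R6 = (14.73 - 8.064)/1600 = 0.004165 A
  P_R6 = I_R6² × R6 = (0.004165)² × 1600 = 0.02775 W
Part 4:
  Power in each resistor, P = (ΔV)²/R:
    P_R1 = (14.73 - 0)²/62000 = 0.003498 W
    P_R2 = (15 - 14.73)²/62 = 0.001201 W
    P_R3 = (0.1013 - 0)²/5.1 = 0.002013 W
    P_R4 = (15 - 8.064)²/22000 = 0.002187 W
    P_R5 = (15 - 0.1013)²/750 = 0.296 W
    P_R6 = (14.73 - 8.064)²/1600 = 0.02775 W
    P_R7 = (8.064 - 0)²/1800 = 0.03612 W
  P_total = P_R1 + P_R2 + P_R3 + P_R4 + P_R5 + P_R6 + P_R7 = 0.3687 W

Final answers:
1. V_1 = 14.73 V
2. I_R3 = 0.01986 A
3. P_R6 = 0.02775 W
4. P_total = 0.3687 W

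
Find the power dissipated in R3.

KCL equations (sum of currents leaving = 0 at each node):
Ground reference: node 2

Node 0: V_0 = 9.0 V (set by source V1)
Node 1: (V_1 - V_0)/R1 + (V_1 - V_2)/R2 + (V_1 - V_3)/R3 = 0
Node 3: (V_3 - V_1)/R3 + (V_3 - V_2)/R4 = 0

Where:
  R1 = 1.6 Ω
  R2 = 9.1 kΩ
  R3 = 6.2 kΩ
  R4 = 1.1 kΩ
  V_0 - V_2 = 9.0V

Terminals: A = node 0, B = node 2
Nodal analysis, taking node 2 as the 0 V reference.
Source V1 fixes V_0 = 9 V.
KCL at each unknown node (sum of currents leaving = 0; resistances in Ω):
  Node 1: (V_1 - 9)/1.6 + (V_1 - 0)/9100 + (V_1 - V_3)/6200 = 0
  Node 3: (V_3 - V_1)/6200 + (V_3 - 0)/1100 = 0
Collecting terms (coefficients in siemens):
  0.6253·V_1 - 0.0001613·V_3 = 5.625
  0.00107·V_3 - 0.0001613·V_1 = 0
Determinant D = (0.6253)(0.00107) - (-0.0001613)(-0.0001613) = 0.0006693
V_1 = [(5.625)(0.00107) - (-0.0001613)(0)]/D = 8.996 V
V_3 = [(0.6253)(0) - (5.625)(-0.0001613)]/D = 1.356 V
I_R3 = (V_1 - V_3)/R3 = (8.996 - 1.356)/6200 = 0.001232 A
P_R3 = I_R3² × R3 = (0.001232)² × 6200 = 0.009416 W

Final answer: 0.009416 W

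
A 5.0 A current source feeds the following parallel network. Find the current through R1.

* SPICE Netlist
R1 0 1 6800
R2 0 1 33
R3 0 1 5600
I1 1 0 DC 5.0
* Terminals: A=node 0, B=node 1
All resistors sit directly between nodes 0 and 1, so they are in parallel and share one voltage V; the full source current 5 A splits among them.
1/R_par = 1/6800 + 1/33 + 1/5600 = 0.03063 S  =>  R_par = 32.65 Ω
V = I × R_par = 5 × 32.65 = 163.2 V
I_R1 = V/R1 = 163.2/6800 = 0.02401 A

Final answer: 0.02401 A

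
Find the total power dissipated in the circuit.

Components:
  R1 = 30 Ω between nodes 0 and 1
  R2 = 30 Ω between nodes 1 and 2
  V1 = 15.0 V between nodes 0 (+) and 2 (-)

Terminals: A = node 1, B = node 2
Nodal analysis, taking node 2 as the 0 V reference.
Source V1 fixes V_0 = 15 V.
KCL at each unknown node (sum of currents leaving = 0; resistances in Ω):
  Node 1: (V_1 - 15)/30 + (V_1 - 0)/30 = 0
Collecting terms: 0.06667 × V_1 = 0.5  =>  V_1 = 7.5 V
Power in each resistor, P = (ΔV)²/R:
  P_R1 = (15 - 7.5)²/30 = 1.875 W
  P_R2 = (7.5 - 0)²/30 = 1.875 W
P_total = P_R1 + P_R2 = 3.75 W

Final answer: 3.75 W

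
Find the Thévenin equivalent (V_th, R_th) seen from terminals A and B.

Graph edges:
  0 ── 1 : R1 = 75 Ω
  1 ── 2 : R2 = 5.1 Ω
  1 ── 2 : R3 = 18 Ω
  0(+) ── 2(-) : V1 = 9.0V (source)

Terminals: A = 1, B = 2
Step 1 — V_th is the open-circuit voltage V_A - V_B (nothing connected across the terminals).
Nodal analysis, taking node 2 as the 0 V reference.
Source V1 fixes V_0 = 9 V.
KCL at each unknown node (sum of currents leaving = 0; resistances in Ω):
  Node 1: (V_1 - 9)/75 + (V_1 - 0)/5.1 + (V_1 - 0)/18 = 0
Collecting terms: 0.265 × V_1 = 0.12  =>  V_1 = 0.4529 V
V_th = V_1 - V_2 = 0.4529 - 0 = 0.4529 V
Step 2 — R_th: zero the source — replace V1 by a short circuit (node 2 merges into node 0) — and find the resistance seen between A (node 1) and B (node 0).
Reduce the network between node 1 (A) and node 0 (B) by series/parallel combination:
  Rp1 = R1 ‖ R2 ‖ R3 (parallel, all between nodes 0 and 1) = 1/(1/75 + 1/5.1 + 1/18) = 3.774 Ω
R_th = 3.774 Ω

Final answer: V_th = 0.4529 V, R_th = 3.774 Ω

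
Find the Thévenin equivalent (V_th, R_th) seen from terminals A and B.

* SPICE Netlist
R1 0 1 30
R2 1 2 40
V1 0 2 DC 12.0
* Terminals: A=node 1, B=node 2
Step 1 — V_th is the open-circuit voltage V_A - V_B (nothing connected across the terminals).
Nodal analysis, taking node 2 as the 0 V reference.
Source V1 fixes V_0 = 12 V.
KCL at each unknown node (sum of currents leaving = 0; resistances in Ω):
  Node 1: (V_1 - 12)/30 + (V_1 - 0)/40 = 0
Collecting terms: 0.05833 × V_1 = 0.4  =>  V_1 = 6.857 V
V_th = V_1 - V_2 = 6.857 - 0 = 6.857 V
Step 2 — R_th: zero the source — replace V1 by a short circuit (node 2 merges into node 0) — and find the resistance seen between A (node 1) and B (node 0).
Reduce the network between node 1 (A) and node 0 (B) by series/parallel combination:
  Rp1 = R1 ‖ R2 (parallel, both between nodes 0 and 1) = 1/(1/30 + 1/40) = 17.14 Ω
R_th = 17.14 Ω

Final answer: V_th = 6.857 V, R_th = 17.14 Ω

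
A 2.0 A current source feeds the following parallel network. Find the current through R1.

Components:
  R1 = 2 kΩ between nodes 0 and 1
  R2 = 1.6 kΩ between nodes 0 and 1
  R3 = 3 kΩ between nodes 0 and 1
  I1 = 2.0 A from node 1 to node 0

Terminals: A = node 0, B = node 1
All resistors sit directly between nodes 0 and 1, so they are in parallel and share one voltage V; the full source current 2 A splits among them.
1/R_par = 1/2000 + 1/1600 + 1/3000 = 0.001458 S  =>  R_par = 685.7 Ω
V = I × R_par = 2 × 685.7 = 1371 V
I_R1 = V/R1 = 1371/2000 = 0.6857 A

Final answer: 0.6857 A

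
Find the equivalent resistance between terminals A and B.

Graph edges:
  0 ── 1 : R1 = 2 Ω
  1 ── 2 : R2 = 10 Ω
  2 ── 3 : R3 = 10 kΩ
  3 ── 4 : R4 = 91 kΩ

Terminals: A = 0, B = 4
Reduce the network between node 0 (A) and node 4 (B) by series/parallel combination:
  Rs1 = R1 + R2 (series, joined only at node 1) = 2 + 10 = 12 Ω
  Rs2 = R3 + Rs1 (series, joined only at node 2) = 10000 + 12 = 10010 Ω
  Rs3 = R4 + Rs2 (series, joined only at node 3) = 91000 + 10010 = 101000 Ω
R_eq = 101 kΩ

Final answer: 101 kΩ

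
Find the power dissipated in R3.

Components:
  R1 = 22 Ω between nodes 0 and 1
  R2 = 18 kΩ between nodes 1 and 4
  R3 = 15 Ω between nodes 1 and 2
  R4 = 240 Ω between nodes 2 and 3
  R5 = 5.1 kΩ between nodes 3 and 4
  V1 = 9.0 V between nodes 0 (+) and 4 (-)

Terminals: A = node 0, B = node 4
Nodal analysis, taking node 4 as the 0 V reference.
Source V1 fixes V_0 = 9 V.
KCL at each unknown node (sum of currents leaving = 0; resistances in Ω):
  Node 1: (V_1 - 9)/22 + (V_1 - 0)/18000 + (V_1 - V_2)/15 = 0
  Node 2: (V_2 - V_1)/15 + (V_2 - V_3)/240 = 0
  Node 3: (V_3 - V_2)/240 + (V_3 - 0)/5100 = 0
Collecting terms (coefficients in siemens):
  0.1122·V_1 - 0.06667·V_2 = 0.4091
  0.07083·V_2 - 0.06667·V_1 - 0.004167·V_3 = 0
  0.004363·V_3 - 0.004167·V_2 = 0
Solving these 3 simultaneous equations (Gaussian elimination) gives:
  V_1 = 8.952 V, V_2 = 8.927 V, V_3 = 8.526 V
I_R3 = (V_1 - V_2)/R3 = (8.952 - 8.927)/15 = 0.001672 A
P_R3 = I_R3² × R3 = (0.001672)² × 15 = 0.00004192 W

Final answer: 4.192e-05 W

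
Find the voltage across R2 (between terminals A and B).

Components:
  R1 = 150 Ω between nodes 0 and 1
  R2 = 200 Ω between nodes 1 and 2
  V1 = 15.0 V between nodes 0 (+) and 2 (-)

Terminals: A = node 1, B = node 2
R1 and R2 are in series across V1 (node 0 → node 1 → node 2), and the output A–B is taken across R2, so this is a voltage divider.
Series current: I = V1/(R1 + R2) = 15/(150 + 200) = 15/350 = 0.04286 A
V_R2 = I × R2 = V1 × R2/(R1 + R2) = 15 × 200/350 = 8.571 V

Final answer: 8.571 V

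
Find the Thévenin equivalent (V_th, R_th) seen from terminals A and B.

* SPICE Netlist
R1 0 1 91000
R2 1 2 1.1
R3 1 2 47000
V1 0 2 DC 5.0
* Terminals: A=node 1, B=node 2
Step 1 — V_th is the open-circuit voltage V_A - V_B (nothing connected across the terminals).
Nodal analysis, taking node 2 as the 0 V reference.
Source V1 fixes V_0 = 5 V.
KCL at each unknown node (sum of currents leaving = 0; resistances in Ω):
  Node 1: (V_1 - 5)/91000 + (V_1 - 0)/1.1 + (V_1 - 0)/47000 = 0
Collecting terms: 0.9091 × V_1 = 0.00005495  =>  V_1 = 0.00006044 V
V_th = V_1 - V_2 = 0.00006044 - 0 = 0.00006044 V
Step 2 — R_th: zero the source — replace V1 by a short circuit (node 2 merges into node 0) — and find the resistance seen between A (node 1) and B (node 0).
Reduce the network between node 1 (A) and node 0 (B) by series/parallel combination:
  Rp1 = R1 ‖ R2 ‖ R3 (parallel, all between nodes 0 and 1) = 1/(1/91000 + 1/1.1 + 1/47000) = 1.1 Ω
R_th = 1.1 Ω

Final answer: V_th = 6.044e-05 V, R_th = 1.1 Ω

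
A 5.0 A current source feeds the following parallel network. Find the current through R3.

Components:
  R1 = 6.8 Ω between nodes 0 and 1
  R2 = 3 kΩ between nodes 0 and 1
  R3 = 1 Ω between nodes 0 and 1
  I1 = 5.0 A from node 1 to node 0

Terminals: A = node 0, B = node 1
All resistors sit directly between nodes 0 and 1, so they are in parallel and share one voltage V; the full source current 5 A splits among them.
1/R_par = 1/6.8 + 1/3000 + 1/1 = 1.147 S  =>  R_par = 0.8715 Ω
V = I × R_par = 5 × 0.8715 = 4.358 V
I_R3 = V/R3 = 4.358/1 = 4.358 A

Final answer: 4.358 A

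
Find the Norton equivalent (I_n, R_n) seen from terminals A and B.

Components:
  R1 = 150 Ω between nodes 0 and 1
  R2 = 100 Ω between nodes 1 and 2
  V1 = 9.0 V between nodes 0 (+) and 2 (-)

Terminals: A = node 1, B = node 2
Find the Thévenin equivalent first; then I_n = V_th/R_th and R_n = R_th.
Step 1 — V_th is the open-circuit voltage V_A - V_B (nothing connected across the terminals).
Nodal analysis, taking node 2 as the 0 V reference.
Source V1 fixes V_0 = 9 V.
KCL at each unknown node (sum of currents leaving = 0; resistances in Ω):
  Node 1: (V_1 - 9)/150 + (V_1 - 0)/100 = 0
Collecting terms: 0.01667 × V_1 = 0.06  =>  V_1 = 3.6 V
V_th = V_1 - V_2 = 3.6 - 0 = 3.6 V
Step 2 — R_th: zero the source — replace V1 by a short circuit (node 2 merges into node 0) — and find the resistance seen between A (node 1) and B (node 0).
Reduce the network between node 1 (A) and node 0 (B) by series/parallel combination:
  Rp1 = R1 ‖ R2 (parallel, both between nodes 0 and 1) = 1/(1/150 + 1/100) = 60 Ω
R_th = 60 Ω
I_n = V_th/R_th = 3.6/60 = 0.06 A, and R_n = R_th = 60 Ω

Final answer: I_n = 0.06 A, R_n = 60 Ω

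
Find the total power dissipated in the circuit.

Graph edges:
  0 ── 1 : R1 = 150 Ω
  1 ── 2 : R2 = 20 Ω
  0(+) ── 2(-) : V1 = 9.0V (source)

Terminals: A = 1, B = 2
Nodal analysis, taking node 2 as the 0 V reference.
Source V1 fixes V_0 = 9 V.
KCL at each unknown node (sum of currents leaving = 0; resistances in Ω):
  Node 1: (V_1 - 9)/150 + (V_1 - 0)/20 = 0
Collecting terms: 0.05667 × V_1 = 0.06  =>  V_1 = 1.059 V
Power in each resistor, P = (ΔV)²/R:
  P_R1 = (9 - 1.059)²/150 = 0.4204 W
  P_R2 = (1.059 - 0)²/20 = 0.05606 W
P_total = P_R1 + P_R2 = 0.4765 W

Final answer: 0.4765 W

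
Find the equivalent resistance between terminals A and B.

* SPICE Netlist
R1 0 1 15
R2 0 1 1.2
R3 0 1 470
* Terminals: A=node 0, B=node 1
Reduce the network between node 0 (A) and node 1 (B) by series/parallel combination:
  Rp1 = R1 ‖ R2 ‖ R3 (parallel, all between nodes 0 and 1) = 1/(1/15 + 1/1.2 + 1/470) = 1.108 Ω
R_eq = 1.108 Ω

Final answer: 1.108 Ω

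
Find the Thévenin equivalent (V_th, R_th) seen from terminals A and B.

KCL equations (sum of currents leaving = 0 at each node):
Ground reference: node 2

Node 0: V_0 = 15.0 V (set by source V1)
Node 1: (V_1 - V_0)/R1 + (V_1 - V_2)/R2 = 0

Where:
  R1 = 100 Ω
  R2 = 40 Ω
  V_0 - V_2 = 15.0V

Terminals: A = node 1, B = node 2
Step 1 — V_th is the open-circuit voltage V_A - V_B (nothing connected across the terminals).
Nodal analysis, taking node 2 as the 0 V reference.
Source V1 fixes V_0 = 15 V.
KCL at each unknown node (sum of currents leaving = 0; resistances in Ω):
  Node 1: (V_1 - 15)/100 + (V_1 - 0)/40 = 0
Collecting terms: 0.035 × V_1 = 0.15  =>  V_1 = 4.286 V
V_th = V_1 - V_2 = 4.286 - 0 = 4.286 V
Step 2 — R_th: zero the source — replace V1 by a short circuit (node 2 merges into node 0) — and find the resistance seen between A (node 1) and B (node 0).
Reduce the network between node 1 (A) and node 0 (B) by series/parallel combination:
  Rp1 = R1 ‖ R2 (parallel, both between nodes 0 and 1) = 1/(1/100 + 1/40) = 28.57 Ω
R_th = 28.57 Ω

Final answer: V_th = 4.286 V, R_th = 28.57 Ω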